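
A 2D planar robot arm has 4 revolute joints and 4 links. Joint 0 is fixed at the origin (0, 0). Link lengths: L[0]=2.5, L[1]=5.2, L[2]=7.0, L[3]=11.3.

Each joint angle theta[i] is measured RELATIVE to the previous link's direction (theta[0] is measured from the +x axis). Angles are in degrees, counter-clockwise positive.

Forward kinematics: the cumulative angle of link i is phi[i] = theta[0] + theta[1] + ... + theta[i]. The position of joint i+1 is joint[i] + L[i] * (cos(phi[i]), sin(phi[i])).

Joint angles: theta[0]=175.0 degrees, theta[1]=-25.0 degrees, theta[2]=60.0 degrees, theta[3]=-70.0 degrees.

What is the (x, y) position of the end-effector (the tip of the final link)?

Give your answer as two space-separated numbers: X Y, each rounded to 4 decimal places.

Answer: -21.7123 6.5814

Derivation:
joint[0] = (0.0000, 0.0000)  (base)
link 0: phi[0] = 175 = 175 deg
  cos(175 deg) = -0.9962, sin(175 deg) = 0.0872
  joint[1] = (0.0000, 0.0000) + 2.5 * (-0.9962, 0.0872) = (0.0000 + -2.4905, 0.0000 + 0.2179) = (-2.4905, 0.2179)
link 1: phi[1] = 175 + -25 = 150 deg
  cos(150 deg) = -0.8660, sin(150 deg) = 0.5000
  joint[2] = (-2.4905, 0.2179) + 5.2 * (-0.8660, 0.5000) = (-2.4905 + -4.5033, 0.2179 + 2.6000) = (-6.9938, 2.8179)
link 2: phi[2] = 175 + -25 + 60 = 210 deg
  cos(210 deg) = -0.8660, sin(210 deg) = -0.5000
  joint[3] = (-6.9938, 2.8179) + 7 * (-0.8660, -0.5000) = (-6.9938 + -6.0622, 2.8179 + -3.5000) = (-13.0560, -0.6821)
link 3: phi[3] = 175 + -25 + 60 + -70 = 140 deg
  cos(140 deg) = -0.7660, sin(140 deg) = 0.6428
  joint[4] = (-13.0560, -0.6821) + 11.3 * (-0.7660, 0.6428) = (-13.0560 + -8.6563, -0.6821 + 7.2635) = (-21.7123, 6.5814)
End effector: (-21.7123, 6.5814)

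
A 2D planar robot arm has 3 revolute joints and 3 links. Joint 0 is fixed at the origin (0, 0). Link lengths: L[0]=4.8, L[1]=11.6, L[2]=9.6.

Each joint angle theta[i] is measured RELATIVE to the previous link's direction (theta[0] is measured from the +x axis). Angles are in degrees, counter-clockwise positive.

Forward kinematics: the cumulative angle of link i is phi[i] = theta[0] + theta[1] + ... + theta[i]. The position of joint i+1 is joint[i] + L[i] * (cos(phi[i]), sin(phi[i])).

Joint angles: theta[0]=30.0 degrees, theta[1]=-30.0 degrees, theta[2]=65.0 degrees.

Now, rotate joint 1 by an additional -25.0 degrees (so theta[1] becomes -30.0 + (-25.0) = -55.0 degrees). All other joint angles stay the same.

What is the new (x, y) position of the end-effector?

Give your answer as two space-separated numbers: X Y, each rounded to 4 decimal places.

Answer: 22.0241 3.6684

Derivation:
joint[0] = (0.0000, 0.0000)  (base)
link 0: phi[0] = 30 = 30 deg
  cos(30 deg) = 0.8660, sin(30 deg) = 0.5000
  joint[1] = (0.0000, 0.0000) + 4.8 * (0.8660, 0.5000) = (0.0000 + 4.1569, 0.0000 + 2.4000) = (4.1569, 2.4000)
link 1: phi[1] = 30 + -55 = -25 deg
  cos(-25 deg) = 0.9063, sin(-25 deg) = -0.4226
  joint[2] = (4.1569, 2.4000) + 11.6 * (0.9063, -0.4226) = (4.1569 + 10.5132, 2.4000 + -4.9024) = (14.6701, -2.5024)
link 2: phi[2] = 30 + -55 + 65 = 40 deg
  cos(40 deg) = 0.7660, sin(40 deg) = 0.6428
  joint[3] = (14.6701, -2.5024) + 9.6 * (0.7660, 0.6428) = (14.6701 + 7.3540, -2.5024 + 6.1708) = (22.0241, 3.6684)
End effector: (22.0241, 3.6684)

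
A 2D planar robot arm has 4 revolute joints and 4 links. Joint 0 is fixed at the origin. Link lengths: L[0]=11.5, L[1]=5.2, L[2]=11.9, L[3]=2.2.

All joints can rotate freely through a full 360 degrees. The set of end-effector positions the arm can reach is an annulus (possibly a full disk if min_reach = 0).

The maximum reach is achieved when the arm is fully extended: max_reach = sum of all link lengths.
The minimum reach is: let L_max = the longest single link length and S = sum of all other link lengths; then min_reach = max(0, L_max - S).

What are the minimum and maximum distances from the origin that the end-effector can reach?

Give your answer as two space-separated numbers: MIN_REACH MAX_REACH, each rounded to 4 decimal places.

Link lengths: [11.5, 5.2, 11.9, 2.2]
max_reach = 11.5 + 5.2 + 11.9 + 2.2 = 30.8
L_max = max([11.5, 5.2, 11.9, 2.2]) = 11.9
S (sum of others) = 30.8 - 11.9 = 18.9
min_reach = max(0, 11.9 - 18.9) = max(0, -7) = 0

Answer: 0.0000 30.8000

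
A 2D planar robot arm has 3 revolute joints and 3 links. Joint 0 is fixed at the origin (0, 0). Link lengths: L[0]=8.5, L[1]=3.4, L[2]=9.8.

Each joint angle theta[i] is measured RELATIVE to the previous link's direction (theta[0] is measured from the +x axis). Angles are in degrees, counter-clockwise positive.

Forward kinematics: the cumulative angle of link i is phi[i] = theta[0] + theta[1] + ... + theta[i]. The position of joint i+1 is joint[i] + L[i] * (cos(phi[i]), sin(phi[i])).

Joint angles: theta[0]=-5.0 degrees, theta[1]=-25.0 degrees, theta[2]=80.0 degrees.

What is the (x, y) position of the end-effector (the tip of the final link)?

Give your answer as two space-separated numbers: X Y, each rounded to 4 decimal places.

Answer: 17.7115 5.0664

Derivation:
joint[0] = (0.0000, 0.0000)  (base)
link 0: phi[0] = -5 = -5 deg
  cos(-5 deg) = 0.9962, sin(-5 deg) = -0.0872
  joint[1] = (0.0000, 0.0000) + 8.5 * (0.9962, -0.0872) = (0.0000 + 8.4677, 0.0000 + -0.7408) = (8.4677, -0.7408)
link 1: phi[1] = -5 + -25 = -30 deg
  cos(-30 deg) = 0.8660, sin(-30 deg) = -0.5000
  joint[2] = (8.4677, -0.7408) + 3.4 * (0.8660, -0.5000) = (8.4677 + 2.9445, -0.7408 + -1.7000) = (11.4121, -2.4408)
link 2: phi[2] = -5 + -25 + 80 = 50 deg
  cos(50 deg) = 0.6428, sin(50 deg) = 0.7660
  joint[3] = (11.4121, -2.4408) + 9.8 * (0.6428, 0.7660) = (11.4121 + 6.2993, -2.4408 + 7.5072) = (17.7115, 5.0664)
End effector: (17.7115, 5.0664)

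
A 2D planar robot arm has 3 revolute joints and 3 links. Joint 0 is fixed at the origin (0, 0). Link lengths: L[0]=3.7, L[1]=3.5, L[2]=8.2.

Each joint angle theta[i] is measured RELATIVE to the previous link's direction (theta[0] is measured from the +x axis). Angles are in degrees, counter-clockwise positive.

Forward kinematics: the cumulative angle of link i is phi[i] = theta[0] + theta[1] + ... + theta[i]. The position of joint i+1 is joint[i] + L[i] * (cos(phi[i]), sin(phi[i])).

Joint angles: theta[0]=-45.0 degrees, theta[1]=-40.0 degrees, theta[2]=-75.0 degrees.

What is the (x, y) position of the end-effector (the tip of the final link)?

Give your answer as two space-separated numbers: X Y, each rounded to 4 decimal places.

joint[0] = (0.0000, 0.0000)  (base)
link 0: phi[0] = -45 = -45 deg
  cos(-45 deg) = 0.7071, sin(-45 deg) = -0.7071
  joint[1] = (0.0000, 0.0000) + 3.7 * (0.7071, -0.7071) = (0.0000 + 2.6163, 0.0000 + -2.6163) = (2.6163, -2.6163)
link 1: phi[1] = -45 + -40 = -85 deg
  cos(-85 deg) = 0.0872, sin(-85 deg) = -0.9962
  joint[2] = (2.6163, -2.6163) + 3.5 * (0.0872, -0.9962) = (2.6163 + 0.3050, -2.6163 + -3.4867) = (2.9213, -6.1030)
link 2: phi[2] = -45 + -40 + -75 = -160 deg
  cos(-160 deg) = -0.9397, sin(-160 deg) = -0.3420
  joint[3] = (2.9213, -6.1030) + 8.2 * (-0.9397, -0.3420) = (2.9213 + -7.7055, -6.1030 + -2.8046) = (-4.7841, -8.9075)
End effector: (-4.7841, -8.9075)

Answer: -4.7841 -8.9075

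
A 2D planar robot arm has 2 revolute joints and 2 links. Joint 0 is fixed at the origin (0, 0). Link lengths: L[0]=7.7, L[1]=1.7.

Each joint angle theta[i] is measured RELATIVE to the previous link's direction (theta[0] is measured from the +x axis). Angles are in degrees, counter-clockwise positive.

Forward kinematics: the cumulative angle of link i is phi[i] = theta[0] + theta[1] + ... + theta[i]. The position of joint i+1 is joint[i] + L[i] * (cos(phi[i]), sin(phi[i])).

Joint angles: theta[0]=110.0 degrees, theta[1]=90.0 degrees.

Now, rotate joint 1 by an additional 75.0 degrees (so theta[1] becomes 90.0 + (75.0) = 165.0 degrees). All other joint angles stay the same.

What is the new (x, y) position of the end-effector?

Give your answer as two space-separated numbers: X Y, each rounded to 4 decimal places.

joint[0] = (0.0000, 0.0000)  (base)
link 0: phi[0] = 110 = 110 deg
  cos(110 deg) = -0.3420, sin(110 deg) = 0.9397
  joint[1] = (0.0000, 0.0000) + 7.7 * (-0.3420, 0.9397) = (0.0000 + -2.6336, 0.0000 + 7.2356) = (-2.6336, 7.2356)
link 1: phi[1] = 110 + 165 = 275 deg
  cos(275 deg) = 0.0872, sin(275 deg) = -0.9962
  joint[2] = (-2.6336, 7.2356) + 1.7 * (0.0872, -0.9962) = (-2.6336 + 0.1482, 7.2356 + -1.6935) = (-2.4854, 5.5421)
End effector: (-2.4854, 5.5421)

Answer: -2.4854 5.5421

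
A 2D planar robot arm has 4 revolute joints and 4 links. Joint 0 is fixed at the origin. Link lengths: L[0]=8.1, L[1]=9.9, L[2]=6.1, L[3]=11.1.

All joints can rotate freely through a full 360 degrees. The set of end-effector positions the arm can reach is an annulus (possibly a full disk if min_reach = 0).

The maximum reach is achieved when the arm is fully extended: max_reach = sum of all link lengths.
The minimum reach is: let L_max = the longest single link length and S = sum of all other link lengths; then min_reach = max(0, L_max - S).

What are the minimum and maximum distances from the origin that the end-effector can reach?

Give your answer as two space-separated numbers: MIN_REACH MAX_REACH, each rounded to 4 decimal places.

Link lengths: [8.1, 9.9, 6.1, 11.1]
max_reach = 8.1 + 9.9 + 6.1 + 11.1 = 35.2
L_max = max([8.1, 9.9, 6.1, 11.1]) = 11.1
S (sum of others) = 35.2 - 11.1 = 24.1
min_reach = max(0, 11.1 - 24.1) = max(0, -13) = 0

Answer: 0.0000 35.2000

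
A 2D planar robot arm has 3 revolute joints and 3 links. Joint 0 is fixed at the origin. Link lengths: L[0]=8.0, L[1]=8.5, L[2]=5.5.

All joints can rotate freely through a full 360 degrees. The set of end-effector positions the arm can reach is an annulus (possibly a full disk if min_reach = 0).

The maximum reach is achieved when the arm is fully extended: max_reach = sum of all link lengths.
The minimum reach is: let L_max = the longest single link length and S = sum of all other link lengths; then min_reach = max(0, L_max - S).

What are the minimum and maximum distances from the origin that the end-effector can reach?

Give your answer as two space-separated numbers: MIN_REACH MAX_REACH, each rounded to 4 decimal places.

Link lengths: [8.0, 8.5, 5.5]
max_reach = 8 + 8.5 + 5.5 = 22
L_max = max([8.0, 8.5, 5.5]) = 8.5
S (sum of others) = 22 - 8.5 = 13.5
min_reach = max(0, 8.5 - 13.5) = max(0, -5) = 0

Answer: 0.0000 22.0000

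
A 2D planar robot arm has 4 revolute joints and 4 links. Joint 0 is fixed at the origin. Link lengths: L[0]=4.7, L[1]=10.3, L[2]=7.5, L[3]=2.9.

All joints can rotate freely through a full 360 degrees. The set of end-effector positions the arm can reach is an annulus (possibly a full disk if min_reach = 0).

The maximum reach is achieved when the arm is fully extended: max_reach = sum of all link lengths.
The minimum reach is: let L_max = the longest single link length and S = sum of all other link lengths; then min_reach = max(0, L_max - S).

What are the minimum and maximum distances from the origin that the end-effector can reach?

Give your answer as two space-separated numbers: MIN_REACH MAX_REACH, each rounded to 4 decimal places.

Answer: 0.0000 25.4000

Derivation:
Link lengths: [4.7, 10.3, 7.5, 2.9]
max_reach = 4.7 + 10.3 + 7.5 + 2.9 = 25.4
L_max = max([4.7, 10.3, 7.5, 2.9]) = 10.3
S (sum of others) = 25.4 - 10.3 = 15.1
min_reach = max(0, 10.3 - 15.1) = max(0, -4.8) = 0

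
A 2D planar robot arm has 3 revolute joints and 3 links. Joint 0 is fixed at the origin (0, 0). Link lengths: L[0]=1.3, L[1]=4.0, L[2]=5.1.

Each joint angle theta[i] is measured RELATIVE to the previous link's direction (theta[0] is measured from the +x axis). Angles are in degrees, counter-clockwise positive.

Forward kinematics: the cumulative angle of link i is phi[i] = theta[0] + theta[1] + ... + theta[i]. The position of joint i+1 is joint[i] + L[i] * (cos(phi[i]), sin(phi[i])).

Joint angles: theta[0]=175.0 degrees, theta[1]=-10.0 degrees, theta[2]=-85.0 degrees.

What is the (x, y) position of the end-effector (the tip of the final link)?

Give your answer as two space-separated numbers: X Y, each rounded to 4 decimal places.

Answer: -4.2732 6.1711

Derivation:
joint[0] = (0.0000, 0.0000)  (base)
link 0: phi[0] = 175 = 175 deg
  cos(175 deg) = -0.9962, sin(175 deg) = 0.0872
  joint[1] = (0.0000, 0.0000) + 1.3 * (-0.9962, 0.0872) = (0.0000 + -1.2951, 0.0000 + 0.1133) = (-1.2951, 0.1133)
link 1: phi[1] = 175 + -10 = 165 deg
  cos(165 deg) = -0.9659, sin(165 deg) = 0.2588
  joint[2] = (-1.2951, 0.1133) + 4 * (-0.9659, 0.2588) = (-1.2951 + -3.8637, 0.1133 + 1.0353) = (-5.1588, 1.1486)
link 2: phi[2] = 175 + -10 + -85 = 80 deg
  cos(80 deg) = 0.1736, sin(80 deg) = 0.9848
  joint[3] = (-5.1588, 1.1486) + 5.1 * (0.1736, 0.9848) = (-5.1588 + 0.8856, 1.1486 + 5.0225) = (-4.2732, 6.1711)
End effector: (-4.2732, 6.1711)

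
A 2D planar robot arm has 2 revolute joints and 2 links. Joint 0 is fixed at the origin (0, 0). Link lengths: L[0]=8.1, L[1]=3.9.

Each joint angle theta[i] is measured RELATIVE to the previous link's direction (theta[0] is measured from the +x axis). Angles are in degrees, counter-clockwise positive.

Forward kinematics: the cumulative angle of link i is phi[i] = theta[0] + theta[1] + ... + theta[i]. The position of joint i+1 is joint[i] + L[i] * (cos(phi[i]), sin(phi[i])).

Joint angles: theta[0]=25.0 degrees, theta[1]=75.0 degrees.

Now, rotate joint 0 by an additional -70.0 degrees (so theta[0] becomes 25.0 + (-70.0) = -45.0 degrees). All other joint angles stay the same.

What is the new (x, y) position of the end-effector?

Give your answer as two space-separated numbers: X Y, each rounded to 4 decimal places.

joint[0] = (0.0000, 0.0000)  (base)
link 0: phi[0] = -45 = -45 deg
  cos(-45 deg) = 0.7071, sin(-45 deg) = -0.7071
  joint[1] = (0.0000, 0.0000) + 8.1 * (0.7071, -0.7071) = (0.0000 + 5.7276, 0.0000 + -5.7276) = (5.7276, -5.7276)
link 1: phi[1] = -45 + 75 = 30 deg
  cos(30 deg) = 0.8660, sin(30 deg) = 0.5000
  joint[2] = (5.7276, -5.7276) + 3.9 * (0.8660, 0.5000) = (5.7276 + 3.3775, -5.7276 + 1.9500) = (9.1051, -3.7776)
End effector: (9.1051, -3.7776)

Answer: 9.1051 -3.7776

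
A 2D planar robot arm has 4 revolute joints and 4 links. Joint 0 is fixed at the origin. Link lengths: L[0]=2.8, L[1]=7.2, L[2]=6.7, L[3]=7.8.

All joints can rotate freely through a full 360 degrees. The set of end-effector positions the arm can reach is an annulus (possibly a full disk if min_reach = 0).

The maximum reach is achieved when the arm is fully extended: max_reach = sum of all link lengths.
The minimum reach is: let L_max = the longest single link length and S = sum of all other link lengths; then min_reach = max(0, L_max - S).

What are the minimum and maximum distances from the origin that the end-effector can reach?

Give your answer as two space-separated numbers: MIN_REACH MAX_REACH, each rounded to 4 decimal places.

Link lengths: [2.8, 7.2, 6.7, 7.8]
max_reach = 2.8 + 7.2 + 6.7 + 7.8 = 24.5
L_max = max([2.8, 7.2, 6.7, 7.8]) = 7.8
S (sum of others) = 24.5 - 7.8 = 16.7
min_reach = max(0, 7.8 - 16.7) = max(0, -8.9) = 0

Answer: 0.0000 24.5000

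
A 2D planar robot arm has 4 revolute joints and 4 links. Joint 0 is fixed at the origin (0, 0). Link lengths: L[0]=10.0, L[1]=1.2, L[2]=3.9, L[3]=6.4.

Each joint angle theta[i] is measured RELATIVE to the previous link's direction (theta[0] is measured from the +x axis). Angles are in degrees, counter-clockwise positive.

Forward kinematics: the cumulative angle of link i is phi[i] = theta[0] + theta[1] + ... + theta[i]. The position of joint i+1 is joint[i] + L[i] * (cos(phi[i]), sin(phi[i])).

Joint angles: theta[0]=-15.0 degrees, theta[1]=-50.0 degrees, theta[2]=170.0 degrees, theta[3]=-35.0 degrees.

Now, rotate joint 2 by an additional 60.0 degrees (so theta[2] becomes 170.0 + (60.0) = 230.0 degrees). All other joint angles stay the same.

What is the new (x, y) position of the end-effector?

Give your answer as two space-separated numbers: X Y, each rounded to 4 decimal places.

Answer: 2.2854 2.2363

Derivation:
joint[0] = (0.0000, 0.0000)  (base)
link 0: phi[0] = -15 = -15 deg
  cos(-15 deg) = 0.9659, sin(-15 deg) = -0.2588
  joint[1] = (0.0000, 0.0000) + 10 * (0.9659, -0.2588) = (0.0000 + 9.6593, 0.0000 + -2.5882) = (9.6593, -2.5882)
link 1: phi[1] = -15 + -50 = -65 deg
  cos(-65 deg) = 0.4226, sin(-65 deg) = -0.9063
  joint[2] = (9.6593, -2.5882) + 1.2 * (0.4226, -0.9063) = (9.6593 + 0.5071, -2.5882 + -1.0876) = (10.1664, -3.6758)
link 2: phi[2] = -15 + -50 + 230 = 165 deg
  cos(165 deg) = -0.9659, sin(165 deg) = 0.2588
  joint[3] = (10.1664, -3.6758) + 3.9 * (-0.9659, 0.2588) = (10.1664 + -3.7671, -3.6758 + 1.0094) = (6.3993, -2.6664)
link 3: phi[3] = -15 + -50 + 230 + -35 = 130 deg
  cos(130 deg) = -0.6428, sin(130 deg) = 0.7660
  joint[4] = (6.3993, -2.6664) + 6.4 * (-0.6428, 0.7660) = (6.3993 + -4.1138, -2.6664 + 4.9027) = (2.2854, 2.2363)
End effector: (2.2854, 2.2363)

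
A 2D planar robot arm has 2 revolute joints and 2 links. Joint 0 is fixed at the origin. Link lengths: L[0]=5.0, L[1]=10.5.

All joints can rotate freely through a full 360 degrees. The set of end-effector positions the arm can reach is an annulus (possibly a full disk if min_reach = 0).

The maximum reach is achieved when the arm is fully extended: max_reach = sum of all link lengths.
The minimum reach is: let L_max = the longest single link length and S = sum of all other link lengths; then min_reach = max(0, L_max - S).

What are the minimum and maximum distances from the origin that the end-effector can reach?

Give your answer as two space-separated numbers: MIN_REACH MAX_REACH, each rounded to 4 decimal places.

Link lengths: [5.0, 10.5]
max_reach = 5 + 10.5 = 15.5
L_max = max([5.0, 10.5]) = 10.5
S (sum of others) = 15.5 - 10.5 = 5
min_reach = max(0, 10.5 - 5) = max(0, 5.5) = 5.5

Answer: 5.5000 15.5000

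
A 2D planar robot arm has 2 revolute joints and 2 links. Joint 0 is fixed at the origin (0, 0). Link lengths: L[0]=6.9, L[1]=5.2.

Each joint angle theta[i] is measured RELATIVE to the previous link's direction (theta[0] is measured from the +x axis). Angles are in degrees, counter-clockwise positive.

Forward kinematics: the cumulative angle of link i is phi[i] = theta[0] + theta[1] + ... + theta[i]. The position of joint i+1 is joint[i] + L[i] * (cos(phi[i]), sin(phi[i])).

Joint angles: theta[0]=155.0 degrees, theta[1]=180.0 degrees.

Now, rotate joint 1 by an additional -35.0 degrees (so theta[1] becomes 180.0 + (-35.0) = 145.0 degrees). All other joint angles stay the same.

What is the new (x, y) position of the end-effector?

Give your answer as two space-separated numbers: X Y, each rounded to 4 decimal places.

joint[0] = (0.0000, 0.0000)  (base)
link 0: phi[0] = 155 = 155 deg
  cos(155 deg) = -0.9063, sin(155 deg) = 0.4226
  joint[1] = (0.0000, 0.0000) + 6.9 * (-0.9063, 0.4226) = (0.0000 + -6.2535, 0.0000 + 2.9161) = (-6.2535, 2.9161)
link 1: phi[1] = 155 + 145 = 300 deg
  cos(300 deg) = 0.5000, sin(300 deg) = -0.8660
  joint[2] = (-6.2535, 2.9161) + 5.2 * (0.5000, -0.8660) = (-6.2535 + 2.6000, 2.9161 + -4.5033) = (-3.6535, -1.5873)
End effector: (-3.6535, -1.5873)

Answer: -3.6535 -1.5873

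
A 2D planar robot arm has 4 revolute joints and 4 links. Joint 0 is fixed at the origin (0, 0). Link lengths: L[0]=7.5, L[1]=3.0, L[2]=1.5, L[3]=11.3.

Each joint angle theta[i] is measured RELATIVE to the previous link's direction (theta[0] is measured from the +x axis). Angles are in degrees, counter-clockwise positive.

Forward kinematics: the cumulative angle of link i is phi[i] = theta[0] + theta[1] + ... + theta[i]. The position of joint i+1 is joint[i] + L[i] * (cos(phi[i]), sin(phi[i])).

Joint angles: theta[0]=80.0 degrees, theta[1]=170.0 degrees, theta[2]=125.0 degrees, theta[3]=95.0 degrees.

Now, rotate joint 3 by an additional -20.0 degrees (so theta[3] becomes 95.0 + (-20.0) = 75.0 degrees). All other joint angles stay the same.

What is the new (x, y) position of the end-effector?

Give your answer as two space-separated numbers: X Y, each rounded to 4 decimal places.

joint[0] = (0.0000, 0.0000)  (base)
link 0: phi[0] = 80 = 80 deg
  cos(80 deg) = 0.1736, sin(80 deg) = 0.9848
  joint[1] = (0.0000, 0.0000) + 7.5 * (0.1736, 0.9848) = (0.0000 + 1.3024, 0.0000 + 7.3861) = (1.3024, 7.3861)
link 1: phi[1] = 80 + 170 = 250 deg
  cos(250 deg) = -0.3420, sin(250 deg) = -0.9397
  joint[2] = (1.3024, 7.3861) + 3 * (-0.3420, -0.9397) = (1.3024 + -1.0261, 7.3861 + -2.8191) = (0.2763, 4.5670)
link 2: phi[2] = 80 + 170 + 125 = 375 deg
  cos(375 deg) = 0.9659, sin(375 deg) = 0.2588
  joint[3] = (0.2763, 4.5670) + 1.5 * (0.9659, 0.2588) = (0.2763 + 1.4489, 4.5670 + 0.3882) = (1.7252, 4.9552)
link 3: phi[3] = 80 + 170 + 125 + 75 = 450 deg
  cos(450 deg) = 0.0000, sin(450 deg) = 1.0000
  joint[4] = (1.7252, 4.9552) + 11.3 * (0.0000, 1.0000) = (1.7252 + 0.0000, 4.9552 + 11.3000) = (1.7252, 16.2552)
End effector: (1.7252, 16.2552)

Answer: 1.7252 16.2552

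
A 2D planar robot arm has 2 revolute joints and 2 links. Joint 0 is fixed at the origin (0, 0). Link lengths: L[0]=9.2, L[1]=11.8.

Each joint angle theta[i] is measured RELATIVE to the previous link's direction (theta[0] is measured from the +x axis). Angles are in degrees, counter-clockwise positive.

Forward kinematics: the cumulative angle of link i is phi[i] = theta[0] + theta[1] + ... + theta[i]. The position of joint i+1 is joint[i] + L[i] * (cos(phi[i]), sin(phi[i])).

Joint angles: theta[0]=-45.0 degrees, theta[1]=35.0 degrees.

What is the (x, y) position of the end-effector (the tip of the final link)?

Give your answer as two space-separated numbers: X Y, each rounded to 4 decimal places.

joint[0] = (0.0000, 0.0000)  (base)
link 0: phi[0] = -45 = -45 deg
  cos(-45 deg) = 0.7071, sin(-45 deg) = -0.7071
  joint[1] = (0.0000, 0.0000) + 9.2 * (0.7071, -0.7071) = (0.0000 + 6.5054, 0.0000 + -6.5054) = (6.5054, -6.5054)
link 1: phi[1] = -45 + 35 = -10 deg
  cos(-10 deg) = 0.9848, sin(-10 deg) = -0.1736
  joint[2] = (6.5054, -6.5054) + 11.8 * (0.9848, -0.1736) = (6.5054 + 11.6207, -6.5054 + -2.0490) = (18.1261, -8.5544)
End effector: (18.1261, -8.5544)

Answer: 18.1261 -8.5544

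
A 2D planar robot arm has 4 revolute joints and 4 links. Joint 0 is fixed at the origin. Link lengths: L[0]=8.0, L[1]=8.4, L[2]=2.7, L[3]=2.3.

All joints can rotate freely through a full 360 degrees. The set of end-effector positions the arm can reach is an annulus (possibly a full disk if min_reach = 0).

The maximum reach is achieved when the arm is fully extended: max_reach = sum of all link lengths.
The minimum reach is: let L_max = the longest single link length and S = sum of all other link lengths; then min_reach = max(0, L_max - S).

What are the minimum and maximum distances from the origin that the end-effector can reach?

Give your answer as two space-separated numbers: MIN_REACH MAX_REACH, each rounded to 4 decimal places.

Link lengths: [8.0, 8.4, 2.7, 2.3]
max_reach = 8 + 8.4 + 2.7 + 2.3 = 21.4
L_max = max([8.0, 8.4, 2.7, 2.3]) = 8.4
S (sum of others) = 21.4 - 8.4 = 13
min_reach = max(0, 8.4 - 13) = max(0, -4.6) = 0

Answer: 0.0000 21.4000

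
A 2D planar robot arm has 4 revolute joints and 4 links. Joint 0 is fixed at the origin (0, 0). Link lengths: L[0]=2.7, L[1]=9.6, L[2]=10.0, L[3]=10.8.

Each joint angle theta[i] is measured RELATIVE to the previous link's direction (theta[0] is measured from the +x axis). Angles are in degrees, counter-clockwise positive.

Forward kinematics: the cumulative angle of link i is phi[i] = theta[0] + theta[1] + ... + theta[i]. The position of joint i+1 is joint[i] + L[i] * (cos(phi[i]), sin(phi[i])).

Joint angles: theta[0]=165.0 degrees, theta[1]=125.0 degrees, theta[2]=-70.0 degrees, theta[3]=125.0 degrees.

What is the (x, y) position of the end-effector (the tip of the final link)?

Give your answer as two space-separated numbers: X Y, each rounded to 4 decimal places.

Answer: 3.4469 -17.5454

Derivation:
joint[0] = (0.0000, 0.0000)  (base)
link 0: phi[0] = 165 = 165 deg
  cos(165 deg) = -0.9659, sin(165 deg) = 0.2588
  joint[1] = (0.0000, 0.0000) + 2.7 * (-0.9659, 0.2588) = (0.0000 + -2.6080, 0.0000 + 0.6988) = (-2.6080, 0.6988)
link 1: phi[1] = 165 + 125 = 290 deg
  cos(290 deg) = 0.3420, sin(290 deg) = -0.9397
  joint[2] = (-2.6080, 0.6988) + 9.6 * (0.3420, -0.9397) = (-2.6080 + 3.2834, 0.6988 + -9.0210) = (0.6754, -8.3222)
link 2: phi[2] = 165 + 125 + -70 = 220 deg
  cos(220 deg) = -0.7660, sin(220 deg) = -0.6428
  joint[3] = (0.6754, -8.3222) + 10 * (-0.7660, -0.6428) = (0.6754 + -7.6604, -8.3222 + -6.4279) = (-6.9851, -14.7501)
link 3: phi[3] = 165 + 125 + -70 + 125 = 345 deg
  cos(345 deg) = 0.9659, sin(345 deg) = -0.2588
  joint[4] = (-6.9851, -14.7501) + 10.8 * (0.9659, -0.2588) = (-6.9851 + 10.4320, -14.7501 + -2.7952) = (3.4469, -17.5454)
End effector: (3.4469, -17.5454)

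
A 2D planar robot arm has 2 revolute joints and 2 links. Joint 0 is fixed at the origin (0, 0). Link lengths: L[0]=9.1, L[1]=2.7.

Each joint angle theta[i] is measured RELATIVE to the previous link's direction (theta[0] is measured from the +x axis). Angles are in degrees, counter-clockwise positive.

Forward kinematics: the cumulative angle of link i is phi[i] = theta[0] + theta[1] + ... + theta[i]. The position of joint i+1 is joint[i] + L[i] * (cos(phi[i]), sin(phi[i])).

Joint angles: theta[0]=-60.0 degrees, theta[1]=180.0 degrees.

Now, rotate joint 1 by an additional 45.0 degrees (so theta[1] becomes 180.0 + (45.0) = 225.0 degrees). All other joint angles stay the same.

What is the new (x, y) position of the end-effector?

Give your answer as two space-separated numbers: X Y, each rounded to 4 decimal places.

joint[0] = (0.0000, 0.0000)  (base)
link 0: phi[0] = -60 = -60 deg
  cos(-60 deg) = 0.5000, sin(-60 deg) = -0.8660
  joint[1] = (0.0000, 0.0000) + 9.1 * (0.5000, -0.8660) = (0.0000 + 4.5500, 0.0000 + -7.8808) = (4.5500, -7.8808)
link 1: phi[1] = -60 + 225 = 165 deg
  cos(165 deg) = -0.9659, sin(165 deg) = 0.2588
  joint[2] = (4.5500, -7.8808) + 2.7 * (-0.9659, 0.2588) = (4.5500 + -2.6080, -7.8808 + 0.6988) = (1.9420, -7.1820)
End effector: (1.9420, -7.1820)

Answer: 1.9420 -7.1820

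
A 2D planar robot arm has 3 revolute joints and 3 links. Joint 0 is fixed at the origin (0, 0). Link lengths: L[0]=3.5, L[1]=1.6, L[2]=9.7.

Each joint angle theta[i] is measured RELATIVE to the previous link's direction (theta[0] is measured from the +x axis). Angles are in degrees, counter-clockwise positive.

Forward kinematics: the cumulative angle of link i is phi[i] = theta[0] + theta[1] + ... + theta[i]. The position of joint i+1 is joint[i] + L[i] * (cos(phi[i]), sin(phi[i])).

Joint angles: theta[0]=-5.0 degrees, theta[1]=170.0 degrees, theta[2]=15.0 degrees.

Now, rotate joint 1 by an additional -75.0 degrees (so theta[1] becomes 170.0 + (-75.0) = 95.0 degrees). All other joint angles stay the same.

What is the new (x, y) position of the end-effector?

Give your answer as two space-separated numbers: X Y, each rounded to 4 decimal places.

joint[0] = (0.0000, 0.0000)  (base)
link 0: phi[0] = -5 = -5 deg
  cos(-5 deg) = 0.9962, sin(-5 deg) = -0.0872
  joint[1] = (0.0000, 0.0000) + 3.5 * (0.9962, -0.0872) = (0.0000 + 3.4867, 0.0000 + -0.3050) = (3.4867, -0.3050)
link 1: phi[1] = -5 + 95 = 90 deg
  cos(90 deg) = 0.0000, sin(90 deg) = 1.0000
  joint[2] = (3.4867, -0.3050) + 1.6 * (0.0000, 1.0000) = (3.4867 + 0.0000, -0.3050 + 1.6000) = (3.4867, 1.2950)
link 2: phi[2] = -5 + 95 + 15 = 105 deg
  cos(105 deg) = -0.2588, sin(105 deg) = 0.9659
  joint[3] = (3.4867, 1.2950) + 9.7 * (-0.2588, 0.9659) = (3.4867 + -2.5105, 1.2950 + 9.3695) = (0.9761, 10.6644)
End effector: (0.9761, 10.6644)

Answer: 0.9761 10.6644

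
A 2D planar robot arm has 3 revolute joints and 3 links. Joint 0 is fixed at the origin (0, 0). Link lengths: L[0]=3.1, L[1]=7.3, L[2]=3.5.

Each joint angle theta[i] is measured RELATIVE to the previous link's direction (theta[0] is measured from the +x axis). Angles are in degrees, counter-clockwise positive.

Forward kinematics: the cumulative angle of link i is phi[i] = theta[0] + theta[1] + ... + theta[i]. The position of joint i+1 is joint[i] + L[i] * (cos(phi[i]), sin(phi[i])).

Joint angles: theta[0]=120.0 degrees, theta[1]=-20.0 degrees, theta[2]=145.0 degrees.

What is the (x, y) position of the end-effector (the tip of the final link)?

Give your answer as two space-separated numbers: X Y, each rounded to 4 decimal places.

Answer: -4.2968 6.7017

Derivation:
joint[0] = (0.0000, 0.0000)  (base)
link 0: phi[0] = 120 = 120 deg
  cos(120 deg) = -0.5000, sin(120 deg) = 0.8660
  joint[1] = (0.0000, 0.0000) + 3.1 * (-0.5000, 0.8660) = (0.0000 + -1.5500, 0.0000 + 2.6847) = (-1.5500, 2.6847)
link 1: phi[1] = 120 + -20 = 100 deg
  cos(100 deg) = -0.1736, sin(100 deg) = 0.9848
  joint[2] = (-1.5500, 2.6847) + 7.3 * (-0.1736, 0.9848) = (-1.5500 + -1.2676, 2.6847 + 7.1891) = (-2.8176, 9.8738)
link 2: phi[2] = 120 + -20 + 145 = 245 deg
  cos(245 deg) = -0.4226, sin(245 deg) = -0.9063
  joint[3] = (-2.8176, 9.8738) + 3.5 * (-0.4226, -0.9063) = (-2.8176 + -1.4792, 9.8738 + -3.1721) = (-4.2968, 6.7017)
End effector: (-4.2968, 6.7017)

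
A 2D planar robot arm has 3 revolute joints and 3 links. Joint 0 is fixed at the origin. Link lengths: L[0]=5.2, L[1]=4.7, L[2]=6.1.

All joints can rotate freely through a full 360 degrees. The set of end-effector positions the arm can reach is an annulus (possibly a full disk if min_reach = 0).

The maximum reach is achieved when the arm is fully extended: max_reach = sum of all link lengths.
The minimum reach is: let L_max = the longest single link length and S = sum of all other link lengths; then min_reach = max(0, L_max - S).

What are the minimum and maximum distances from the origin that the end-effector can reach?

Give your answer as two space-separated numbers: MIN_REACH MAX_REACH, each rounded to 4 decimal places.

Answer: 0.0000 16.0000

Derivation:
Link lengths: [5.2, 4.7, 6.1]
max_reach = 5.2 + 4.7 + 6.1 = 16
L_max = max([5.2, 4.7, 6.1]) = 6.1
S (sum of others) = 16 - 6.1 = 9.9
min_reach = max(0, 6.1 - 9.9) = max(0, -3.8) = 0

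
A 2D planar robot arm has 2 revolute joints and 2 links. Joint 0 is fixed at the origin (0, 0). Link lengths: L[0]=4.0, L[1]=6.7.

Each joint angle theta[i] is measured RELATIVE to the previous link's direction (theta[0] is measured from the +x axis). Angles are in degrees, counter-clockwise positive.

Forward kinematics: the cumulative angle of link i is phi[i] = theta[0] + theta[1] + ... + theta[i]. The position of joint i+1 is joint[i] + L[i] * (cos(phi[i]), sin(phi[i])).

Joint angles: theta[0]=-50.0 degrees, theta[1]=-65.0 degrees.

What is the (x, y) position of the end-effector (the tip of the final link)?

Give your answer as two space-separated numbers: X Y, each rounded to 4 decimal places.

joint[0] = (0.0000, 0.0000)  (base)
link 0: phi[0] = -50 = -50 deg
  cos(-50 deg) = 0.6428, sin(-50 deg) = -0.7660
  joint[1] = (0.0000, 0.0000) + 4 * (0.6428, -0.7660) = (0.0000 + 2.5712, 0.0000 + -3.0642) = (2.5712, -3.0642)
link 1: phi[1] = -50 + -65 = -115 deg
  cos(-115 deg) = -0.4226, sin(-115 deg) = -0.9063
  joint[2] = (2.5712, -3.0642) + 6.7 * (-0.4226, -0.9063) = (2.5712 + -2.8315, -3.0642 + -6.0723) = (-0.2604, -9.1364)
End effector: (-0.2604, -9.1364)

Answer: -0.2604 -9.1364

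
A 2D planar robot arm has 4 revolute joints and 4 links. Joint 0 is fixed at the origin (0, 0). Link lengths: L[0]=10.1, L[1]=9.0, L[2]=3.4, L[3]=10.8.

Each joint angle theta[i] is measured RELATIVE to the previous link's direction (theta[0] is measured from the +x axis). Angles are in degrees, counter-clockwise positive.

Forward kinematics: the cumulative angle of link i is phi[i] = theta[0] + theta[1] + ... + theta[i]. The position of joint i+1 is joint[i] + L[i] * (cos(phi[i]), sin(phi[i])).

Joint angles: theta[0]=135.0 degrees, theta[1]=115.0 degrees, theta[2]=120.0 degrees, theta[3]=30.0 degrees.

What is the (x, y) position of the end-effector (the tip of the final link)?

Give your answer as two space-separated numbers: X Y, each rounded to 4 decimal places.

joint[0] = (0.0000, 0.0000)  (base)
link 0: phi[0] = 135 = 135 deg
  cos(135 deg) = -0.7071, sin(135 deg) = 0.7071
  joint[1] = (0.0000, 0.0000) + 10.1 * (-0.7071, 0.7071) = (0.0000 + -7.1418, 0.0000 + 7.1418) = (-7.1418, 7.1418)
link 1: phi[1] = 135 + 115 = 250 deg
  cos(250 deg) = -0.3420, sin(250 deg) = -0.9397
  joint[2] = (-7.1418, 7.1418) + 9 * (-0.3420, -0.9397) = (-7.1418 + -3.0782, 7.1418 + -8.4572) = (-10.2200, -1.3155)
link 2: phi[2] = 135 + 115 + 120 = 370 deg
  cos(370 deg) = 0.9848, sin(370 deg) = 0.1736
  joint[3] = (-10.2200, -1.3155) + 3.4 * (0.9848, 0.1736) = (-10.2200 + 3.3483, -1.3155 + 0.5904) = (-6.8716, -0.7251)
link 3: phi[3] = 135 + 115 + 120 + 30 = 400 deg
  cos(400 deg) = 0.7660, sin(400 deg) = 0.6428
  joint[4] = (-6.8716, -0.7251) + 10.8 * (0.7660, 0.6428) = (-6.8716 + 8.2733, -0.7251 + 6.9421) = (1.4017, 6.2171)
End effector: (1.4017, 6.2171)

Answer: 1.4017 6.2171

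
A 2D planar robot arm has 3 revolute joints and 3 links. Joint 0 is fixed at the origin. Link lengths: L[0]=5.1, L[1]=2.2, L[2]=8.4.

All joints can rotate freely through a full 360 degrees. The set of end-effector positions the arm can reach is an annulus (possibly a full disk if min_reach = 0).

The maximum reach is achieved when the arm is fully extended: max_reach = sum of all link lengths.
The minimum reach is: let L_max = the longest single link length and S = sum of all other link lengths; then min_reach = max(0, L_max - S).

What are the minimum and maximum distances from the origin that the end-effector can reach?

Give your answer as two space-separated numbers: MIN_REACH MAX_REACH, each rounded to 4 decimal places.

Link lengths: [5.1, 2.2, 8.4]
max_reach = 5.1 + 2.2 + 8.4 = 15.7
L_max = max([5.1, 2.2, 8.4]) = 8.4
S (sum of others) = 15.7 - 8.4 = 7.3
min_reach = max(0, 8.4 - 7.3) = max(0, 1.1) = 1.1

Answer: 1.1000 15.7000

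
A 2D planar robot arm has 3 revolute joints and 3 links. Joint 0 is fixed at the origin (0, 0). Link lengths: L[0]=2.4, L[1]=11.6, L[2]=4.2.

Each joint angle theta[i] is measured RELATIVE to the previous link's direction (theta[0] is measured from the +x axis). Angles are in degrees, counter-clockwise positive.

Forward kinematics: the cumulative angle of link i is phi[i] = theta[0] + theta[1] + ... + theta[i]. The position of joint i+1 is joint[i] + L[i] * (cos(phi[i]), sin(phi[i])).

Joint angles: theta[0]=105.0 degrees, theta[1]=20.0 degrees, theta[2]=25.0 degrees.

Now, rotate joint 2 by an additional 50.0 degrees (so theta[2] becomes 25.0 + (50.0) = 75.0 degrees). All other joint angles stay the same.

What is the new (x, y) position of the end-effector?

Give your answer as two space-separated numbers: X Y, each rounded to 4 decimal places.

Answer: -11.2214 10.3839

Derivation:
joint[0] = (0.0000, 0.0000)  (base)
link 0: phi[0] = 105 = 105 deg
  cos(105 deg) = -0.2588, sin(105 deg) = 0.9659
  joint[1] = (0.0000, 0.0000) + 2.4 * (-0.2588, 0.9659) = (0.0000 + -0.6212, 0.0000 + 2.3182) = (-0.6212, 2.3182)
link 1: phi[1] = 105 + 20 = 125 deg
  cos(125 deg) = -0.5736, sin(125 deg) = 0.8192
  joint[2] = (-0.6212, 2.3182) + 11.6 * (-0.5736, 0.8192) = (-0.6212 + -6.6535, 2.3182 + 9.5022) = (-7.2747, 11.8204)
link 2: phi[2] = 105 + 20 + 75 = 200 deg
  cos(200 deg) = -0.9397, sin(200 deg) = -0.3420
  joint[3] = (-7.2747, 11.8204) + 4.2 * (-0.9397, -0.3420) = (-7.2747 + -3.9467, 11.8204 + -1.4365) = (-11.2214, 10.3839)
End effector: (-11.2214, 10.3839)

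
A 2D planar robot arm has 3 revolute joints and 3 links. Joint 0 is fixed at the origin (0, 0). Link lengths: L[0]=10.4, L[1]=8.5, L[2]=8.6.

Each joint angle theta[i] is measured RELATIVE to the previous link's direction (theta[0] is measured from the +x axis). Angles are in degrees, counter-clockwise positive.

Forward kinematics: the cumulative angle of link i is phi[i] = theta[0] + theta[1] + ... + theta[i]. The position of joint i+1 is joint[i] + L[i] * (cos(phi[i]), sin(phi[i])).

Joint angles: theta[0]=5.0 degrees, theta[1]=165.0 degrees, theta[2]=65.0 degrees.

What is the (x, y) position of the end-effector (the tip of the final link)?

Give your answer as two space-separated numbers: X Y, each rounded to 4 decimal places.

Answer: -2.9432 -4.6623

Derivation:
joint[0] = (0.0000, 0.0000)  (base)
link 0: phi[0] = 5 = 5 deg
  cos(5 deg) = 0.9962, sin(5 deg) = 0.0872
  joint[1] = (0.0000, 0.0000) + 10.4 * (0.9962, 0.0872) = (0.0000 + 10.3604, 0.0000 + 0.9064) = (10.3604, 0.9064)
link 1: phi[1] = 5 + 165 = 170 deg
  cos(170 deg) = -0.9848, sin(170 deg) = 0.1736
  joint[2] = (10.3604, 0.9064) + 8.5 * (-0.9848, 0.1736) = (10.3604 + -8.3709, 0.9064 + 1.4760) = (1.9896, 2.3824)
link 2: phi[2] = 5 + 165 + 65 = 235 deg
  cos(235 deg) = -0.5736, sin(235 deg) = -0.8192
  joint[3] = (1.9896, 2.3824) + 8.6 * (-0.5736, -0.8192) = (1.9896 + -4.9328, 2.3824 + -7.0447) = (-2.9432, -4.6623)
End effector: (-2.9432, -4.6623)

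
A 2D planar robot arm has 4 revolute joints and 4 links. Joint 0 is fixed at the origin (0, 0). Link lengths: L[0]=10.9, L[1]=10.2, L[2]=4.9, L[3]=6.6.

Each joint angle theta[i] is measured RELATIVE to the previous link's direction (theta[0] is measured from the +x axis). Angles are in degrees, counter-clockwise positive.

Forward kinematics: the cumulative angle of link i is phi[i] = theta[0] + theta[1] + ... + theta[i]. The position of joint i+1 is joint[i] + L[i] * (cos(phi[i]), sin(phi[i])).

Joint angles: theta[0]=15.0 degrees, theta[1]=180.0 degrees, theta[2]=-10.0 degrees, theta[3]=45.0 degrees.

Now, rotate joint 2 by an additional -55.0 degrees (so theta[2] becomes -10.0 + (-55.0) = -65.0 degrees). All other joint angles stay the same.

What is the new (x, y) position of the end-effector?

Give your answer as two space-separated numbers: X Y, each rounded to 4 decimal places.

Answer: -9.0484 4.5100

Derivation:
joint[0] = (0.0000, 0.0000)  (base)
link 0: phi[0] = 15 = 15 deg
  cos(15 deg) = 0.9659, sin(15 deg) = 0.2588
  joint[1] = (0.0000, 0.0000) + 10.9 * (0.9659, 0.2588) = (0.0000 + 10.5286, 0.0000 + 2.8211) = (10.5286, 2.8211)
link 1: phi[1] = 15 + 180 = 195 deg
  cos(195 deg) = -0.9659, sin(195 deg) = -0.2588
  joint[2] = (10.5286, 2.8211) + 10.2 * (-0.9659, -0.2588) = (10.5286 + -9.8524, 2.8211 + -2.6400) = (0.6761, 0.1812)
link 2: phi[2] = 15 + 180 + -65 = 130 deg
  cos(130 deg) = -0.6428, sin(130 deg) = 0.7660
  joint[3] = (0.6761, 0.1812) + 4.9 * (-0.6428, 0.7660) = (0.6761 + -3.1497, 0.1812 + 3.7536) = (-2.4735, 3.9348)
link 3: phi[3] = 15 + 180 + -65 + 45 = 175 deg
  cos(175 deg) = -0.9962, sin(175 deg) = 0.0872
  joint[4] = (-2.4735, 3.9348) + 6.6 * (-0.9962, 0.0872) = (-2.4735 + -6.5749, 3.9348 + 0.5752) = (-9.0484, 4.5100)
End effector: (-9.0484, 4.5100)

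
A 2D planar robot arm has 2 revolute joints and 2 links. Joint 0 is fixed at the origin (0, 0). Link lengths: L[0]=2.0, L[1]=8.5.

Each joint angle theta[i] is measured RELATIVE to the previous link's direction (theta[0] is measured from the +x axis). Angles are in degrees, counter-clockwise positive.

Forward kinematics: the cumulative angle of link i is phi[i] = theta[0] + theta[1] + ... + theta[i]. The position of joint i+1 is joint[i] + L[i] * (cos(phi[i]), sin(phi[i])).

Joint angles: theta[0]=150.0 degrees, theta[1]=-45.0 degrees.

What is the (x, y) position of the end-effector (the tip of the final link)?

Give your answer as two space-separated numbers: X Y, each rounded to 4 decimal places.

Answer: -3.9320 9.2104

Derivation:
joint[0] = (0.0000, 0.0000)  (base)
link 0: phi[0] = 150 = 150 deg
  cos(150 deg) = -0.8660, sin(150 deg) = 0.5000
  joint[1] = (0.0000, 0.0000) + 2 * (-0.8660, 0.5000) = (0.0000 + -1.7321, 0.0000 + 1.0000) = (-1.7321, 1.0000)
link 1: phi[1] = 150 + -45 = 105 deg
  cos(105 deg) = -0.2588, sin(105 deg) = 0.9659
  joint[2] = (-1.7321, 1.0000) + 8.5 * (-0.2588, 0.9659) = (-1.7321 + -2.2000, 1.0000 + 8.2104) = (-3.9320, 9.2104)
End effector: (-3.9320, 9.2104)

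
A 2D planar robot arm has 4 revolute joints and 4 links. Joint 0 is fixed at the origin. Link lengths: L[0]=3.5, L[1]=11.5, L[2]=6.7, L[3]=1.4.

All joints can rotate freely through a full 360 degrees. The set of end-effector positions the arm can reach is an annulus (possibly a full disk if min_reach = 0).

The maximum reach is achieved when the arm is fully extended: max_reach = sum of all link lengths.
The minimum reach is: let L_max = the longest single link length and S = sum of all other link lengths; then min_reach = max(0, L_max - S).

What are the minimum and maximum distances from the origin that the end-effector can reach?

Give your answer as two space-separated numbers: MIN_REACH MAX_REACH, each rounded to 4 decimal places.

Answer: 0.0000 23.1000

Derivation:
Link lengths: [3.5, 11.5, 6.7, 1.4]
max_reach = 3.5 + 11.5 + 6.7 + 1.4 = 23.1
L_max = max([3.5, 11.5, 6.7, 1.4]) = 11.5
S (sum of others) = 23.1 - 11.5 = 11.6
min_reach = max(0, 11.5 - 11.6) = max(0, -0.1) = 0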